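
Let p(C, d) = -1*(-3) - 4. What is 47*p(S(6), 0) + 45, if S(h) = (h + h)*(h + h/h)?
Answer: -2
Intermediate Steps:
S(h) = 2*h*(1 + h) (S(h) = (2*h)*(h + 1) = (2*h)*(1 + h) = 2*h*(1 + h))
p(C, d) = -1 (p(C, d) = 3 - 4 = -1)
47*p(S(6), 0) + 45 = 47*(-1) + 45 = -47 + 45 = -2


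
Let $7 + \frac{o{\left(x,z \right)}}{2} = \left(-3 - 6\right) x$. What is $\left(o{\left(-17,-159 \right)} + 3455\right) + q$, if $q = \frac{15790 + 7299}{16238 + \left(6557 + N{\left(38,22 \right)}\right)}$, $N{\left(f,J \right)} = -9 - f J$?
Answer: $\frac{82269739}{21950} \approx 3748.1$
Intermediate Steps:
$o{\left(x,z \right)} = -14 - 18 x$ ($o{\left(x,z \right)} = -14 + 2 \left(-3 - 6\right) x = -14 + 2 \left(- 9 x\right) = -14 - 18 x$)
$N{\left(f,J \right)} = -9 - J f$
$q = \frac{23089}{21950}$ ($q = \frac{15790 + 7299}{16238 + \left(6557 - \left(9 + 22 \cdot 38\right)\right)} = \frac{23089}{16238 + \left(6557 - 845\right)} = \frac{23089}{16238 + 5712} = \frac{23089}{21950} \approx 1.0519$)
$\left(o{\left(-17,-159 \right)} + 3455\right) + q = \left(\left(-14 - -306\right) + 3455\right) + \frac{23089}{21950} = \left(\left(-14 + 306\right) + 3455\right) + \frac{23089}{21950} = \left(292 + 3455\right) + \frac{23089}{21950} = 3747 + \frac{23089}{21950} = \frac{82269739}{21950}$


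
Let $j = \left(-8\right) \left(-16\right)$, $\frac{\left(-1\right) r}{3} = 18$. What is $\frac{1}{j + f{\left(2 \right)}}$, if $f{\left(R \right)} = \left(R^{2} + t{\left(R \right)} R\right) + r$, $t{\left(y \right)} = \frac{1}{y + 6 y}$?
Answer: $\frac{7}{547} \approx 0.012797$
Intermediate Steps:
$r = -54$ ($r = \left(-3\right) 18 = -54$)
$t{\left(y \right)} = \frac{1}{7 y}$
$j = 128$
$f{\left(R \right)} = - \frac{377}{7} + R^{2}$ ($f{\left(R \right)} = \left(R^{2} + \frac{1}{7 R} R\right) - 54 = \left(R^{2} + \frac{1}{7}\right) - 54 = \left(\frac{1}{7} + R^{2}\right) - 54 = - \frac{377}{7} + R^{2}$)
$\frac{1}{j + f{\left(2 \right)}} = \frac{1}{128 - \left(\frac{377}{7} - 2^{2}\right)} = \frac{1}{128 + \left(- \frac{377}{7} + 4\right)} = \frac{1}{128 - \frac{349}{7}} = \frac{1}{\frac{547}{7}} = \frac{7}{547}$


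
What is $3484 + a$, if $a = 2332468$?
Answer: $2335952$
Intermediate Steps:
$3484 + a = 3484 + 2332468 = 2335952$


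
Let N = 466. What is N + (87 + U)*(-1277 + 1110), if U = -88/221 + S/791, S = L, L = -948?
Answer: -2411754721/174811 ≈ -13796.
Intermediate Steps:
S = -948
U = -279116/174811 (U = -88/221 - 948/791 = -279116/174811 ≈ -1.5967)
N + (87 + U)*(-1277 + 1110) = 466 + (87 - 279116/174811)*(-1277 + 1110) = 466 + (14929441/174811)*(-167) = 466 - 2493216647/174811 = -2411754721/174811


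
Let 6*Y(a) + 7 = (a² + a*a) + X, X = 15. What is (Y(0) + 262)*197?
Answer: 155630/3 ≈ 51877.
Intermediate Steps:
Y(a) = 4/3 + a²/3 (Y(a) = -7/6 + ((a² + a*a) + 15)/6 = -7/6 + ((a² + a²) + 15)/6 = -7/6 + (2*a² + 15)/6 = -7/6 + (15 + 2*a²)/6 = -7/6 + (5/2 + a²/3) = 4/3 + a²/3)
(Y(0) + 262)*197 = ((4/3 + (⅓)*0²) + 262)*197 = ((4/3 + (⅓)*0) + 262)*197 = ((4/3 + 0) + 262)*197 = (4/3 + 262)*197 = (790/3)*197 = 155630/3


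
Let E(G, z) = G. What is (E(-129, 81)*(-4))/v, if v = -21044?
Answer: -129/5261 ≈ -0.024520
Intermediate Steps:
(E(-129, 81)*(-4))/v = -129*(-4)/(-21044) = 516*(-1/21044) = -129/5261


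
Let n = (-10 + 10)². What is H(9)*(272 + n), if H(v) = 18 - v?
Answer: 2448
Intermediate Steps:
n = 0 (n = 0² = 0)
H(9)*(272 + n) = (18 - 1*9)*(272 + 0) = (18 - 9)*272 = 9*272 = 2448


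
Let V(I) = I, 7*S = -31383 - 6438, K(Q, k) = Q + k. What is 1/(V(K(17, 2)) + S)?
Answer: -1/5384 ≈ -0.00018574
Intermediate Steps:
S = -5403 (S = (-31383 - 6438)/7 = (1/7)*(-37821) = -5403)
1/(V(K(17, 2)) + S) = 1/((17 + 2) - 5403) = 1/(19 - 5403) = 1/(-5384) = -1/5384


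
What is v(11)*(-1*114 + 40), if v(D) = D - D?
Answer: 0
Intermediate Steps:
v(D) = 0
v(11)*(-1*114 + 40) = 0*(-1*114 + 40) = 0*(-114 + 40) = 0*(-74) = 0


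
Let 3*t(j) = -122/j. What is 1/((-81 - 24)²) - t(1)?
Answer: 448351/11025 ≈ 40.667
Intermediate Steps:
t(j) = -122/(3*j) (t(j) = (-122/j)/3 = -122/(3*j))
1/((-81 - 24)²) - t(1) = 1/((-81 - 24)²) - (-122)/(3*1) = 1/((-105)²) - (-122)/3 = 1/11025 - 1*(-122/3) = 1/11025 + 122/3 = 448351/11025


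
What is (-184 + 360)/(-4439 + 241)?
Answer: -88/2099 ≈ -0.041925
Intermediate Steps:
(-184 + 360)/(-4439 + 241) = 176/(-4198) = 176*(-1/4198) = -88/2099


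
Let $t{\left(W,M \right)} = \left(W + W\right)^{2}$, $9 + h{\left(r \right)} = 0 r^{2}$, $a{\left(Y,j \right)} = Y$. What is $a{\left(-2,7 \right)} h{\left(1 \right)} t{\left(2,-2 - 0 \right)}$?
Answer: $288$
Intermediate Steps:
$h{\left(r \right)} = -9$ ($h{\left(r \right)} = -9 + 0 r^{2} = -9 + 0 = -9$)
$t{\left(W,M \right)} = 4 W^{2}$ ($t{\left(W,M \right)} = \left(2 W\right)^{2} = 4 W^{2}$)
$a{\left(-2,7 \right)} h{\left(1 \right)} t{\left(2,-2 - 0 \right)} = \left(-2\right) \left(-9\right) 4 \cdot 2^{2} = 18 \cdot 4 \cdot 4 = 18 \cdot 16 = 288$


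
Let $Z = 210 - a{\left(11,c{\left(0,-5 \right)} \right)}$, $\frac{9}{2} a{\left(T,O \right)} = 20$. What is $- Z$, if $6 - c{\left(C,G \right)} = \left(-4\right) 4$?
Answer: $- \frac{1850}{9} \approx -205.56$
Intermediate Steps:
$c{\left(C,G \right)} = 22$ ($c{\left(C,G \right)} = 6 - \left(-4\right) 4 = 6 - -16 = 6 + 16 = 22$)
$a{\left(T,O \right)} = \frac{40}{9}$ ($a{\left(T,O \right)} = \frac{2}{9} \cdot 20 = \frac{40}{9}$)
$Z = \frac{1850}{9}$ ($Z = 210 - \frac{40}{9} = \frac{1850}{9} \approx 205.56$)
$- Z = \left(-1\right) \frac{1850}{9} = - \frac{1850}{9}$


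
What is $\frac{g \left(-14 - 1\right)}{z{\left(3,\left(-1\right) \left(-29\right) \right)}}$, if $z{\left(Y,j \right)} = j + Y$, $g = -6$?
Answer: $\frac{45}{16} \approx 2.8125$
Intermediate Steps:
$z{\left(Y,j \right)} = Y + j$
$\frac{g \left(-14 - 1\right)}{z{\left(3,\left(-1\right) \left(-29\right) \right)}} = \frac{\left(-6\right) \left(-14 - 1\right)}{3 - -29} = \frac{\left(-6\right) \left(-15\right)}{3 + 29} = \frac{90}{32} = 90 \cdot \frac{1}{32} = \frac{45}{16}$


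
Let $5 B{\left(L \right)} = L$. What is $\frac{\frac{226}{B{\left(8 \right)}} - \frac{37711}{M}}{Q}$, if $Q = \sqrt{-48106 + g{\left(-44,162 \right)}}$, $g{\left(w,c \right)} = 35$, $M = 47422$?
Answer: $- \frac{13321293 i \sqrt{48071}}{4559245924} \approx - 0.64061 i$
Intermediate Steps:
$B{\left(L \right)} = \frac{L}{5}$
$Q = i \sqrt{48071}$ ($Q = \sqrt{-48106 + 35} = \sqrt{-48071} = i \sqrt{48071} \approx 219.25 i$)
$\frac{\frac{226}{B{\left(8 \right)}} - \frac{37711}{M}}{Q} = \frac{\frac{226}{\frac{1}{5} \cdot 8} - \frac{37711}{47422}}{i \sqrt{48071}} = \left(\frac{226}{\frac{8}{5}} - \frac{37711}{47422}\right) \left(- \frac{i \sqrt{48071}}{48071}\right) = \left(226 \cdot \frac{5}{8} - \frac{37711}{47422}\right) \left(- \frac{i \sqrt{48071}}{48071}\right) = \left(\frac{565}{4} - \frac{37711}{47422}\right) \left(- \frac{i \sqrt{48071}}{48071}\right) = \frac{13321293 \left(- \frac{i \sqrt{48071}}{48071}\right)}{94844} = - \frac{13321293 i \sqrt{48071}}{4559245924}$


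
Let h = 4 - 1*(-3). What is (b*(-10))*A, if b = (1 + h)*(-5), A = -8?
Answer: -3200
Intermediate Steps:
h = 7 (h = 4 + 3 = 7)
b = -40 (b = (1 + 7)*(-5) = 8*(-5) = -40)
(b*(-10))*A = -40*(-10)*(-8) = 400*(-8) = -3200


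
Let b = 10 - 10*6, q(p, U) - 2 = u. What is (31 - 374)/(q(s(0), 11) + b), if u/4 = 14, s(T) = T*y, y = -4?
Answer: -343/8 ≈ -42.875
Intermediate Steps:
s(T) = -4*T (s(T) = T*(-4) = -4*T)
u = 56 (u = 4*14 = 56)
q(p, U) = 58 (q(p, U) = 2 + 56 = 58)
b = -50 (b = 10 - 60 = -50)
(31 - 374)/(q(s(0), 11) + b) = (31 - 374)/(58 - 50) = -343/8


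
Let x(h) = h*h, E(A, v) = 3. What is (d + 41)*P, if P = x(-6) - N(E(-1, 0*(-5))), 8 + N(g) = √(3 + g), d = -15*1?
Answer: 1144 - 26*√6 ≈ 1080.3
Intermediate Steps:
x(h) = h²
d = -15
N(g) = -8 + √(3 + g)
P = 44 - √6 (P = (-6)² - (-8 + √(3 + 3)) = 36 - (-8 + √6) = 36 + (8 - √6) = 44 - √6 ≈ 41.551)
(d + 41)*P = (-15 + 41)*(44 - √6) = 26*(44 - √6) = 1144 - 26*√6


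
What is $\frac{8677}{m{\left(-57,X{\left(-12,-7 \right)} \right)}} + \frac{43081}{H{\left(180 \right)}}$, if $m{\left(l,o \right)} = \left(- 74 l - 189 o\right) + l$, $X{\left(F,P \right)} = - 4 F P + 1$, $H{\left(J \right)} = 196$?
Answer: $\frac{363579281}{1653162} \approx 219.93$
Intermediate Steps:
$X{\left(F,P \right)} = 1 - 4 F P$ ($X{\left(F,P \right)} = - 4 F P + 1 = 1 - 4 F P$)
$m{\left(l,o \right)} = - 189 o - 73 l$ ($m{\left(l,o \right)} = \left(- 189 o - 74 l\right) + l = - 189 o - 73 l$)
$\frac{8677}{m{\left(-57,X{\left(-12,-7 \right)} \right)}} + \frac{43081}{H{\left(180 \right)}} = \frac{8677}{- 189 \left(1 - \left(-48\right) \left(-7\right)\right) - -4161} + \frac{43081}{196} = \frac{8677}{- 189 \left(1 - 336\right) + 4161} + 43081 \cdot \frac{1}{196} = \frac{8677}{\left(-189\right) \left(-335\right) + 4161} + \frac{43081}{196} = \frac{8677}{63315 + 4161} + \frac{43081}{196} = \frac{8677}{67476} + \frac{43081}{196} = \frac{363579281}{1653162}$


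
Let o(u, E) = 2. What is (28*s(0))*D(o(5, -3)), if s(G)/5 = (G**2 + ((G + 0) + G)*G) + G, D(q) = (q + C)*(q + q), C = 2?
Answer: 0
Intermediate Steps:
D(q) = 2*q*(2 + q) (D(q) = (q + 2)*(q + q) = (2 + q)*(2*q) = 2*q*(2 + q))
s(G) = 5*G + 15*G**2 (s(G) = 5*((G**2 + ((G + 0) + G)*G) + G) = 5*((G**2 + (G + G)*G) + G) = 5*((G**2 + (2*G)*G) + G) = 5*((G**2 + 2*G**2) + G) = 5*(3*G**2 + G) = 5*(G + 3*G**2) = 5*G + 15*G**2)
(28*s(0))*D(o(5, -3)) = (28*(5*0*(1 + 3*0)))*(2*2*(2 + 2)) = (28*(5*0*(1 + 0)))*(2*2*4) = (28*(5*0*1))*16 = (28*0)*16 = 0*16 = 0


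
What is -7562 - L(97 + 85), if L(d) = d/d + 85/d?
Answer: -1376551/182 ≈ -7563.5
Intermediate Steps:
L(d) = 1 + 85/d
-7562 - L(97 + 85) = -7562 - (85 + (97 + 85))/(97 + 85) = -7562 - (85 + 182)/182 = -7562 - 267/182 = -1376551/182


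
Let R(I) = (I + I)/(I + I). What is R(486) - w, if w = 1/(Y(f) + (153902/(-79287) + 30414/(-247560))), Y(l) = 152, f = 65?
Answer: 487226722297/490498103917 ≈ 0.99333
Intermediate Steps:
w = 3271381620/490498103917 (w = 1/(152 + (153902/(-79287) + 30414/(-247560))) = 1/(152 + (153902*(-1/79287) + 30414*(-1/247560))) = 1/(152 + (-153902/79287 - 5069/41260)) = 1/(152 - 6751902323/3271381620) = 1/(490498103917/3271381620) = 3271381620/490498103917 ≈ 0.0066695)
R(I) = 1 (R(I) = (2*I)/((2*I)) = (2*I)*(1/(2*I)) = 1)
R(486) - w = 1 - 1*3271381620/490498103917 = 1 - 3271381620/490498103917 = 487226722297/490498103917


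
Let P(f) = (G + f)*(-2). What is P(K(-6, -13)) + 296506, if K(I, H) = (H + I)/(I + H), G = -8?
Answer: 296520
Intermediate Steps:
K(I, H) = 1 (K(I, H) = (H + I)/(H + I) = 1)
P(f) = 16 - 2*f (P(f) = (-8 + f)*(-2) = 16 - 2*f)
P(K(-6, -13)) + 296506 = (16 - 2*1) + 296506 = (16 - 2) + 296506 = 14 + 296506 = 296520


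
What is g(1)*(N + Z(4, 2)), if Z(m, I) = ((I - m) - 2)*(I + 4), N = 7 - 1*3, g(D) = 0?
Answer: 0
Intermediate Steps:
N = 4 (N = 7 - 3 = 4)
Z(m, I) = (4 + I)*(-2 + I - m) (Z(m, I) = (-2 + I - m)*(4 + I) = (4 + I)*(-2 + I - m))
g(1)*(N + Z(4, 2)) = 0*(4 + (-8 + 2² - 4*4 + 2*2 - 1*2*4)) = 0*(4 + (-8 + 4 - 16 + 4 - 8)) = 0*(4 - 24) = 0*(-20) = 0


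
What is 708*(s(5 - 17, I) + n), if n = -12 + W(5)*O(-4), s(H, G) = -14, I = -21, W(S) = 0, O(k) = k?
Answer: -18408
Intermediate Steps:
n = -12 (n = -12 + 0*(-4) = -12 + 0 = -12)
708*(s(5 - 17, I) + n) = 708*(-14 - 12) = 708*(-26) = -18408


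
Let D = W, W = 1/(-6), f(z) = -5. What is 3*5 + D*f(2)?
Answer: 95/6 ≈ 15.833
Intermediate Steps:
W = -⅙ ≈ -0.16667
D = -⅙ ≈ -0.16667
3*5 + D*f(2) = 3*5 - ⅙*(-5) = 15 + ⅚ = 95/6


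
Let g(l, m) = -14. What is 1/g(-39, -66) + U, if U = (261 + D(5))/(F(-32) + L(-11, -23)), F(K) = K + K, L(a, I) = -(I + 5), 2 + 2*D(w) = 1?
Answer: -3693/644 ≈ -5.7345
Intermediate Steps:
D(w) = -½ (D(w) = -1 + (½)*1 = -1 + ½ = -½)
L(a, I) = -5 - I (L(a, I) = -(5 + I) = -5 - I)
F(K) = 2*K
U = -521/92 (U = (261 - ½)/(2*(-32) + (-5 - 1*(-23))) = 521/(2*(-64 + (-5 + 23))) = 521/(2*(-64 + 18)) = (521/2)/(-46) = (521/2)*(-1/46) = -521/92 ≈ -5.6630)
1/g(-39, -66) + U = 1/(-14) - 521/92 = -1/14 - 521/92 = -3693/644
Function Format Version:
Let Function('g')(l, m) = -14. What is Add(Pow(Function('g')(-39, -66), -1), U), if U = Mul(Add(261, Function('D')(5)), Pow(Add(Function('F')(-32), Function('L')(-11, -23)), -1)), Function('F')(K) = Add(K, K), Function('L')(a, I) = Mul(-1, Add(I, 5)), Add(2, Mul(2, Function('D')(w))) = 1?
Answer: Rational(-3693, 644) ≈ -5.7345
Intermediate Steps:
Function('D')(w) = Rational(-1, 2) (Function('D')(w) = Add(-1, Mul(Rational(1, 2), 1)) = Add(-1, Rational(1, 2)) = Rational(-1, 2))
Function('L')(a, I) = Add(-5, Mul(-1, I)) (Function('L')(a, I) = Mul(-1, Add(5, I)) = Add(-5, Mul(-1, I)))
Function('F')(K) = Mul(2, K)
U = Rational(-521, 92) (U = Mul(Add(261, Rational(-1, 2)), Pow(Add(Mul(2, -32), Add(-5, Mul(-1, -23))), -1)) = Mul(Rational(521, 2), Pow(Add(-64, Add(-5, 23)), -1)) = Mul(Rational(521, 2), Pow(Add(-64, 18), -1)) = Mul(Rational(521, 2), Pow(-46, -1)) = Mul(Rational(521, 2), Rational(-1, 46)) = Rational(-521, 92) ≈ -5.6630)
Add(Pow(Function('g')(-39, -66), -1), U) = Add(Pow(-14, -1), Rational(-521, 92)) = Add(Rational(-1, 14), Rational(-521, 92)) = Rational(-3693, 644)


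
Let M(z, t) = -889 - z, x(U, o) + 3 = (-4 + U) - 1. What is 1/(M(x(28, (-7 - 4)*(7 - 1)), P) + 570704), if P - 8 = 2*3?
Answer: 1/569795 ≈ 1.7550e-6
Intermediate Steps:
x(U, o) = -8 + U (x(U, o) = -3 + ((-4 + U) - 1) = -3 + (-5 + U) = -8 + U)
P = 14 (P = 8 + 2*3 = 8 + 6 = 14)
1/(M(x(28, (-7 - 4)*(7 - 1)), P) + 570704) = 1/((-889 - (-8 + 28)) + 570704) = 1/((-889 - 1*20) + 570704) = 1/((-889 - 20) + 570704) = 1/(-909 + 570704) = 1/569795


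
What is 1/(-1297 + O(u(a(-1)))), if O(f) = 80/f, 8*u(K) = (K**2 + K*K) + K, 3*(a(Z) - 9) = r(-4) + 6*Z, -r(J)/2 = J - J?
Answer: -21/27109 ≈ -0.00077465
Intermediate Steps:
r(J) = 0 (r(J) = -2*(J - J) = -2*0 = 0)
a(Z) = 9 + 2*Z (a(Z) = 9 + (0 + 6*Z)/3 = 9 + (6*Z)/3 = 9 + 2*Z)
u(K) = K**2/4 + K/8 (u(K) = ((K**2 + K*K) + K)/8 = ((K**2 + K**2) + K)/8 = (2*K**2 + K)/8 = (K + 2*K**2)/8 = K**2/4 + K/8)
1/(-1297 + O(u(a(-1)))) = 1/(-1297 + 80/(((9 + 2*(-1))*(1 + 2*(9 + 2*(-1)))/8))) = 1/(-1297 + 80/(((9 - 2)*(1 + 2*(9 - 2))/8))) = 1/(-1297 + 80/(((1/8)*7*(1 + 2*7)))) = 1/(-1297 + 80/(((1/8)*7*(1 + 14)))) = 1/(-1297 + 80/(((1/8)*7*15))) = 1/(-1297 + 80/(105/8)) = 1/(-1297 + 80*(8/105)) = 1/(-1297 + 128/21) = 1/(-27109/21) = -21/27109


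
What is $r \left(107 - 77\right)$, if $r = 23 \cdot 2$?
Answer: $1380$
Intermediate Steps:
$r = 46$
$r \left(107 - 77\right) = 46 \left(107 - 77\right) = 46 \cdot 30 = 1380$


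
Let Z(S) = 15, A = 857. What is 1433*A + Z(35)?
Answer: 1228096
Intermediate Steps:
1433*A + Z(35) = 1433*857 + 15 = 1228081 + 15 = 1228096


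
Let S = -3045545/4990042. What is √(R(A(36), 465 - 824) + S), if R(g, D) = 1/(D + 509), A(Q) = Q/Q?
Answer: I*√845515912601901/37425315 ≈ 0.77695*I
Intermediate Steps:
A(Q) = 1
R(g, D) = 1/(509 + D)
S = -3045545/4990042 (S = -3045545*1/4990042 = -3045545/4990042 ≈ -0.61032)
√(R(A(36), 465 - 824) + S) = √(1/(509 + (465 - 824)) - 3045545/4990042) = √(1/(509 - 359) - 3045545/4990042) = √(1/150 - 3045545/4990042) = √(-112960427/187126575) = I*√845515912601901/37425315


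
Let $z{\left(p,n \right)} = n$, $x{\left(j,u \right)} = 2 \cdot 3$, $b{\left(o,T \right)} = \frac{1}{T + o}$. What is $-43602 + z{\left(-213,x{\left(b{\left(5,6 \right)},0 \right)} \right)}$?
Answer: $-43596$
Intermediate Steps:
$x{\left(j,u \right)} = 6$
$-43602 + z{\left(-213,x{\left(b{\left(5,6 \right)},0 \right)} \right)} = -43602 + 6 = -43596$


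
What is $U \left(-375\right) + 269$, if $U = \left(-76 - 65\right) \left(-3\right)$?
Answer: $-158356$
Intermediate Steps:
$U = 423$ ($U = \left(-141\right) \left(-3\right) = 423$)
$U \left(-375\right) + 269 = 423 \left(-375\right) + 269 = -158625 + 269 = -158356$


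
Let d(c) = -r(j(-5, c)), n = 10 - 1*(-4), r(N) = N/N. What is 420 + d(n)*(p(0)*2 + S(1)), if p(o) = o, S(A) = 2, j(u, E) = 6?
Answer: 418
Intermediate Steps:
r(N) = 1
n = 14 (n = 10 + 4 = 14)
d(c) = -1 (d(c) = -1*1 = -1)
420 + d(n)*(p(0)*2 + S(1)) = 420 - (0*2 + 2) = 420 - (0 + 2) = 420 - 1*2 = 420 - 2 = 418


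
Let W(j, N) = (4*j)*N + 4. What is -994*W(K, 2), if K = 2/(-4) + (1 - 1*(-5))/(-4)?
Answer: 11928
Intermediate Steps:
K = -2 (K = 2*(-¼) + (1 + 5)*(-¼) = -½ + 6*(-¼) = -½ - 3/2 = -2)
W(j, N) = 4 + 4*N*j (W(j, N) = 4*N*j + 4 = 4 + 4*N*j)
-994*W(K, 2) = -994*(4 + 4*2*(-2)) = -994*(4 - 16) = -994*(-12) = 11928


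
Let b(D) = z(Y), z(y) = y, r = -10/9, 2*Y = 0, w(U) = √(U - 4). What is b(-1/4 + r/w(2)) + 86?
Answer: 86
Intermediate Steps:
w(U) = √(-4 + U)
Y = 0 (Y = (½)*0 = 0)
r = -10/9 (r = -10*⅑ = -10/9 ≈ -1.1111)
b(D) = 0
b(-1/4 + r/w(2)) + 86 = 0 + 86 = 86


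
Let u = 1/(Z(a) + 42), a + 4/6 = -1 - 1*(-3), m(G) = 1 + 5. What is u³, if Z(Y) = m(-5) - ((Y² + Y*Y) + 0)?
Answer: 729/64000000 ≈ 1.1391e-5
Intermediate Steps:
m(G) = 6
a = 4/3 (a = -⅔ + (-1 - 1*(-3)) = -⅔ + (-1 + 3) = -⅔ + 2 = 4/3 ≈ 1.3333)
Z(Y) = 6 - 2*Y² (Z(Y) = 6 - ((Y² + Y*Y) + 0) = 6 - ((Y² + Y²) + 0) = 6 - (2*Y² + 0) = 6 - 2*Y²)
u = 9/400 (u = 1/((6 - 2*(4/3)²) + 42) = 1/((6 - 2*16/9) + 42) = 1/((6 - 32/9) + 42) = 1/(22/9 + 42) = 1/(400/9) = 9/400 ≈ 0.022500)
u³ = (9/400)³ = 729/64000000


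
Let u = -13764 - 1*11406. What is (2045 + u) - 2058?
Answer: -25183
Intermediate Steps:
u = -25170 (u = -13764 - 11406 = -25170)
(2045 + u) - 2058 = (2045 - 25170) - 2058 = -23125 - 2058 = -25183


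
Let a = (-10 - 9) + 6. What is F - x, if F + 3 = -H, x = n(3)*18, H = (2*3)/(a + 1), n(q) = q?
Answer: -113/2 ≈ -56.500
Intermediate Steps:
a = -13 (a = -19 + 6 = -13)
H = -½ (H = (2*3)/(-13 + 1) = 6/(-12) = 6*(-1/12) = -½ ≈ -0.50000)
x = 54 (x = 3*18 = 54)
F = -5/2 (F = -3 - 1*(-½) = -3 + ½ = -5/2 ≈ -2.5000)
F - x = -5/2 - 1*54 = -5/2 - 54 = -113/2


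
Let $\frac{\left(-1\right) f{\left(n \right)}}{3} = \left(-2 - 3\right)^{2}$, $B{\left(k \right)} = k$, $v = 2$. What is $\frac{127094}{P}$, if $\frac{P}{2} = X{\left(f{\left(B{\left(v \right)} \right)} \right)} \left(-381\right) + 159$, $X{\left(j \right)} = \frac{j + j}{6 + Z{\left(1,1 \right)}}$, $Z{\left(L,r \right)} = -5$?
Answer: $\frac{63547}{57309} \approx 1.1088$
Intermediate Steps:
$f{\left(n \right)} = -75$ ($f{\left(n \right)} = - 3 \left(-2 - 3\right)^{2} = - 3 \left(-5\right)^{2} = \left(-3\right) 25 = -75$)
$X{\left(j \right)} = 2 j$ ($X{\left(j \right)} = \frac{j + j}{6 - 5} = \frac{2 j}{1} = 2 j 1 = 2 j$)
$P = 114618$ ($P = 2 \left(2 \left(-75\right) \left(-381\right) + 159\right) = 2 \left(\left(-150\right) \left(-381\right) + 159\right) = 2 \left(57150 + 159\right) = 2 \cdot 57309 = 114618$)
$\frac{127094}{P} = \frac{127094}{114618} = 127094 \cdot \frac{1}{114618} = \frac{63547}{57309}$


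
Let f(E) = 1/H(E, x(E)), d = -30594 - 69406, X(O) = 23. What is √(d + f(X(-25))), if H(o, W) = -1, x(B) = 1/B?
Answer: I*√100001 ≈ 316.23*I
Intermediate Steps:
x(B) = 1/B
d = -100000
f(E) = -1 (f(E) = 1/(-1) = -1)
√(d + f(X(-25))) = √(-100000 - 1) = √(-100001) = I*√100001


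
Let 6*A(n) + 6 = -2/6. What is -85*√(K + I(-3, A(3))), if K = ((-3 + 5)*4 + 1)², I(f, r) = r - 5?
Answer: -85*√2698/6 ≈ -735.85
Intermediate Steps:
A(n) = -19/18 (A(n) = -1 + (-2/6)/6 = -1 + (-2*⅙)/6 = -1 + (⅙)*(-⅓) = -1 - 1/18 = -19/18)
I(f, r) = -5 + r
K = 81 (K = (2*4 + 1)² = (8 + 1)² = 9² = 81)
-85*√(K + I(-3, A(3))) = -85*√(81 + (-5 - 19/18)) = -85*√(81 - 109/18) = -85*√2698/6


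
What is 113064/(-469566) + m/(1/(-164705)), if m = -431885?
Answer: 5566988150670581/78261 ≈ 7.1134e+10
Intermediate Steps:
113064/(-469566) + m/(1/(-164705)) = 113064/(-469566) - 431885/(1/(-164705)) = 113064*(-1/469566) - 431885/(-1/164705) = -18844/78261 - 431885*(-164705) = -18844/78261 + 71133618925 = 5566988150670581/78261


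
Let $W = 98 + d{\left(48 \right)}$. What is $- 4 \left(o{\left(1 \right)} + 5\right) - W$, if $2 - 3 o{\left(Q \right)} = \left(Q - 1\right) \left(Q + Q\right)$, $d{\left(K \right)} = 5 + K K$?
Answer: $- \frac{7289}{3} \approx -2429.7$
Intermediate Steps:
$d{\left(K \right)} = 5 + K^{2}$
$o{\left(Q \right)} = \frac{2}{3} - \frac{2 Q \left(-1 + Q\right)}{3}$ ($o{\left(Q \right)} = \frac{2}{3} - \frac{\left(Q - 1\right) \left(Q + Q\right)}{3} = \frac{2}{3} - \frac{\left(-1 + Q\right) 2 Q}{3} = \frac{2}{3} - \frac{2 Q \left(-1 + Q\right)}{3}$)
$W = 2407$ ($W = 98 + \left(5 + 48^{2}\right) = 98 + \left(5 + 2304\right) = 98 + 2309 = 2407$)
$- 4 \left(o{\left(1 \right)} + 5\right) - W = - 4 \left(\left(\frac{2}{3} - \frac{2 \cdot 1^{2}}{3} + \frac{2}{3} \cdot 1\right) + 5\right) - 2407 = - 4 \left(\left(\frac{2}{3} - \frac{2}{3} + \frac{2}{3}\right) + 5\right) - 2407 = - 4 \left(\frac{2}{3} + 5\right) - 2407 = \left(-4\right) \frac{17}{3} - 2407 = - \frac{68}{3} - 2407 = - \frac{7289}{3}$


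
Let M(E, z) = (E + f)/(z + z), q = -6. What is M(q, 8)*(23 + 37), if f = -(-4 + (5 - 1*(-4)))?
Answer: -165/4 ≈ -41.250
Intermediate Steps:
f = -5 (f = -(-4 + (5 + 4)) = -(-4 + 9) = -1*5 = -5)
M(E, z) = (-5 + E)/(2*z) (M(E, z) = (E - 5)/(z + z) = (-5 + E)/((2*z)) = (-5 + E)*(1/(2*z)) = (-5 + E)/(2*z))
M(q, 8)*(23 + 37) = ((1/2)*(-5 - 6)/8)*(23 + 37) = ((1/2)*(1/8)*(-11))*60 = -11/16*60 = -165/4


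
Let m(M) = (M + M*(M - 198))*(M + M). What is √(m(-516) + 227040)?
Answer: 8*I*√5928969 ≈ 19480.0*I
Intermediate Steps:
m(M) = 2*M*(M + M*(-198 + M)) (m(M) = (M + M*(-198 + M))*(2*M) = 2*M*(M + M*(-198 + M)))
√(m(-516) + 227040) = √(2*(-516)²*(-197 - 516) + 227040) = √(2*266256*(-713) + 227040) = √(-379681056 + 227040) = √(-379454016) = 8*I*√5928969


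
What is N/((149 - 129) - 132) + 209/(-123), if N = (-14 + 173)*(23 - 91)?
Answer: 326617/3444 ≈ 94.837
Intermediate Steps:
N = -10812 (N = 159*(-68) = -10812)
N/((149 - 129) - 132) + 209/(-123) = -10812/((149 - 129) - 132) + 209/(-123) = -10812/(20 - 132) + 209*(-1/123) = -10812/(-112) - 209/123 = -10812*(-1/112) - 209/123 = 2703/28 - 209/123 = 326617/3444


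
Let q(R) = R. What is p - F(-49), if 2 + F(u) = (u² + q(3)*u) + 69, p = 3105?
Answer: 784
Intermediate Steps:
F(u) = 67 + u² + 3*u (F(u) = -2 + ((u² + 3*u) + 69) = -2 + (69 + u² + 3*u) = 67 + u² + 3*u)
p - F(-49) = 3105 - (67 + (-49)² + 3*(-49)) = 3105 - (67 + 2401 - 147) = 3105 - 1*2321 = 3105 - 2321 = 784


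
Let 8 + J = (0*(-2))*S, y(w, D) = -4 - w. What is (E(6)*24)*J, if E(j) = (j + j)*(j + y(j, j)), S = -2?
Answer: 9216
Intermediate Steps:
J = -8 (J = -8 + (0*(-2))*(-2) = -8 + 0*(-2) = -8 + 0 = -8)
E(j) = -8*j (E(j) = (j + j)*(j + (-4 - j)) = (2*j)*(-4) = -8*j)
(E(6)*24)*J = (-8*6*24)*(-8) = -48*24*(-8) = -1152*(-8) = 9216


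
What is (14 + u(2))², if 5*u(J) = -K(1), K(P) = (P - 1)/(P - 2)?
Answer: 196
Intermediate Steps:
K(P) = (-1 + P)/(-2 + P)
u(J) = 0 (u(J) = (-(-1 + 1)/(-2 + 1))/5 = (-0/(-1))/5 = (-(-1)*0)/5 = (-1*0)/5 = (⅕)*0 = 0)
(14 + u(2))² = (14 + 0)² = 14² = 196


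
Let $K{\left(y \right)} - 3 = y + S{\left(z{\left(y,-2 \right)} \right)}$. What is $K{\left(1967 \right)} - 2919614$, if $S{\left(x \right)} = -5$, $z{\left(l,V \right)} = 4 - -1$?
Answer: $-2917649$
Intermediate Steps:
$z{\left(l,V \right)} = 5$ ($z{\left(l,V \right)} = 4 + 1 = 5$)
$K{\left(y \right)} = -2 + y$ ($K{\left(y \right)} = 3 + \left(y - 5\right) = 3 + \left(-5 + y\right) = -2 + y$)
$K{\left(1967 \right)} - 2919614 = \left(-2 + 1967\right) - 2919614 = 1965 - 2919614 = -2917649$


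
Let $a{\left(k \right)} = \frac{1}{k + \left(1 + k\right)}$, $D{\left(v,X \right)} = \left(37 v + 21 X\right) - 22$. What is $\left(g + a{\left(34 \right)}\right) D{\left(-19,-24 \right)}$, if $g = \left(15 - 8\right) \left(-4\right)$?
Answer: $\frac{2373199}{69} \approx 34394.0$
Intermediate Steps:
$D{\left(v,X \right)} = -22 + 21 X + 37 v$ ($D{\left(v,X \right)} = \left(21 X + 37 v\right) - 22 = -22 + 21 X + 37 v$)
$g = -28$ ($g = 7 \left(-4\right) = -28$)
$a{\left(k \right)} = \frac{1}{1 + 2 k}$
$\left(g + a{\left(34 \right)}\right) D{\left(-19,-24 \right)} = \left(-28 + \frac{1}{1 + 2 \cdot 34}\right) \left(-22 + 21 \left(-24\right) + 37 \left(-19\right)\right) = \left(-28 + \frac{1}{1 + 68}\right) \left(-22 - 504 - 703\right) = \left(-28 + \frac{1}{69}\right) \left(-1229\right) = \left(- \frac{1931}{69}\right) \left(-1229\right) = \frac{2373199}{69}$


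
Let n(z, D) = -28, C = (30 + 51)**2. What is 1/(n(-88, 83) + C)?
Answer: 1/6533 ≈ 0.00015307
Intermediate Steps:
C = 6561 (C = 81**2 = 6561)
1/(n(-88, 83) + C) = 1/(-28 + 6561) = 1/6533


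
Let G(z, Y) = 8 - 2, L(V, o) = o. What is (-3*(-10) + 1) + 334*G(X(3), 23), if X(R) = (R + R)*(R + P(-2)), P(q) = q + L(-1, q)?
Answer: 2035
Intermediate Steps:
P(q) = 2*q (P(q) = q + q = 2*q)
X(R) = 2*R*(-4 + R) (X(R) = (R + R)*(R + 2*(-2)) = (2*R)*(R - 4) = (2*R)*(-4 + R) = 2*R*(-4 + R))
G(z, Y) = 6
(-3*(-10) + 1) + 334*G(X(3), 23) = (-3*(-10) + 1) + 334*6 = (30 + 1) + 2004 = 31 + 2004 = 2035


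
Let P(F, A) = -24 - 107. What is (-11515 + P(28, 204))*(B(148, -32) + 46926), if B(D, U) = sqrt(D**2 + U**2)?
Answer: -546500196 - 46584*sqrt(1433) ≈ -5.4826e+8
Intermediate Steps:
P(F, A) = -131
(-11515 + P(28, 204))*(B(148, -32) + 46926) = (-11515 - 131)*(sqrt(148**2 + (-32)**2) + 46926) = -11646*(sqrt(21904 + 1024) + 46926) = -11646*(sqrt(22928) + 46926) = -11646*(4*sqrt(1433) + 46926) = -11646*(46926 + 4*sqrt(1433)) = -546500196 - 46584*sqrt(1433)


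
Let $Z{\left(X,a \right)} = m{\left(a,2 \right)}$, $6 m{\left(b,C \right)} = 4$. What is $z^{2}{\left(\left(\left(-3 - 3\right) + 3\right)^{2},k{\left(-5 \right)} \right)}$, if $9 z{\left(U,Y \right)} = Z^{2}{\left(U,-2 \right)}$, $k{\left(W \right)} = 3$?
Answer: $\frac{16}{6561} \approx 0.0024387$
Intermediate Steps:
$m{\left(b,C \right)} = \frac{2}{3}$ ($m{\left(b,C \right)} = \frac{1}{6} \cdot 4 = \frac{2}{3}$)
$Z{\left(X,a \right)} = \frac{2}{3}$
$z{\left(U,Y \right)} = \frac{4}{81}$ ($z{\left(U,Y \right)} = \frac{\left(\frac{2}{3}\right)^{2}}{9} = \frac{1}{9} \cdot \frac{4}{9} = \frac{4}{81}$)
$z^{2}{\left(\left(\left(-3 - 3\right) + 3\right)^{2},k{\left(-5 \right)} \right)} = \left(\frac{4}{81}\right)^{2} = \frac{16}{6561}$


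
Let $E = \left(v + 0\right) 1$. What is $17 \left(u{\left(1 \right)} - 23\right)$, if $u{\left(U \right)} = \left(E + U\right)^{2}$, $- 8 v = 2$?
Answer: $- \frac{6103}{16} \approx -381.44$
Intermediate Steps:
$v = - \frac{1}{4}$ ($v = \left(- \frac{1}{8}\right) 2 = - \frac{1}{4} \approx -0.25$)
$E = - \frac{1}{4}$ ($E = \left(- \frac{1}{4} + 0\right) 1 = \left(- \frac{1}{4}\right) 1 = - \frac{1}{4} \approx -0.25$)
$u{\left(U \right)} = \left(- \frac{1}{4} + U\right)^{2}$
$17 \left(u{\left(1 \right)} - 23\right) = 17 \left(\frac{\left(-1 + 4 \cdot 1\right)^{2}}{16} - 23\right) = 17 \left(\frac{\left(-1 + 4\right)^{2}}{16} - 23\right) = 17 \left(\frac{3^{2}}{16} - 23\right) = 17 \left(\frac{1}{16} \cdot 9 - 23\right) = 17 \left(\frac{9}{16} - 23\right) = 17 \left(- \frac{359}{16}\right) = - \frac{6103}{16}$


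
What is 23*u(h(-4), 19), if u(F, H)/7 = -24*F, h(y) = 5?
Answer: -19320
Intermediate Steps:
u(F, H) = -168*F (u(F, H) = 7*(-24*F) = -168*F)
23*u(h(-4), 19) = 23*(-168*5) = 23*(-840) = -19320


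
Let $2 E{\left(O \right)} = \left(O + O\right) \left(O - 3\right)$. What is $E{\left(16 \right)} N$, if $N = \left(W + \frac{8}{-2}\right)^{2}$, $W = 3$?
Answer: $208$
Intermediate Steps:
$E{\left(O \right)} = O \left(-3 + O\right)$ ($E{\left(O \right)} = \frac{\left(O + O\right) \left(O - 3\right)}{2} = \frac{2 O \left(-3 + O\right)}{2} = O \left(-3 + O\right)$)
$N = 1$ ($N = \left(3 + \frac{8}{-2}\right)^{2} = \left(3 + 8 \left(- \frac{1}{2}\right)\right)^{2} = \left(3 - 4\right)^{2} = \left(-1\right)^{2} = 1$)
$E{\left(16 \right)} N = 16 \left(-3 + 16\right) 1 = 16 \cdot 13 \cdot 1 = 208 \cdot 1 = 208$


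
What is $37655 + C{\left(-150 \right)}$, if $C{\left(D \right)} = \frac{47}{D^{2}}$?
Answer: $\frac{847237547}{22500} \approx 37655.0$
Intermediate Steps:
$C{\left(D \right)} = \frac{47}{D^{2}}$
$37655 + C{\left(-150 \right)} = 37655 + \frac{47}{22500} = \frac{847237547}{22500}$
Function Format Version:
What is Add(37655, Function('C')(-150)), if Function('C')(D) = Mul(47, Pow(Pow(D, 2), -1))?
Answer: Rational(847237547, 22500) ≈ 37655.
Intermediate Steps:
Function('C')(D) = Mul(47, Pow(D, -2))
Add(37655, Function('C')(-150)) = Add(37655, Mul(47, Pow(-150, -2))) = Add(37655, Mul(47, Rational(1, 22500))) = Add(37655, Rational(47, 22500)) = Rational(847237547, 22500)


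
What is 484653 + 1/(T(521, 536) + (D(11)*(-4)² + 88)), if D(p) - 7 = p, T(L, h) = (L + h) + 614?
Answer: 992084692/2047 ≈ 4.8465e+5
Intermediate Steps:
T(L, h) = 614 + L + h
D(p) = 7 + p
484653 + 1/(T(521, 536) + (D(11)*(-4)² + 88)) = 484653 + 1/((614 + 521 + 536) + ((7 + 11)*(-4)² + 88)) = 484653 + 1/(1671 + (18*16 + 88)) = 484653 + 1/(1671 + (288 + 88)) = 484653 + 1/(1671 + 376) = 484653 + 1/2047 = 992084692/2047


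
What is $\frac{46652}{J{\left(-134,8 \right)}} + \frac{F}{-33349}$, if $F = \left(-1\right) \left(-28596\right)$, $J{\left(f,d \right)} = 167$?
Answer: $\frac{1551022016}{5569283} \approx 278.5$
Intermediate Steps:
$F = 28596$
$\frac{46652}{J{\left(-134,8 \right)}} + \frac{F}{-33349} = \frac{46652}{167} + \frac{28596}{-33349} = 46652 \cdot \frac{1}{167} + 28596 \left(- \frac{1}{33349}\right) = \frac{46652}{167} - \frac{28596}{33349} = \frac{1551022016}{5569283}$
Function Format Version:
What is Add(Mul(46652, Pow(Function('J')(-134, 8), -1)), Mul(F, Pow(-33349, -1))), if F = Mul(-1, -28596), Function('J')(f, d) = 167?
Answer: Rational(1551022016, 5569283) ≈ 278.50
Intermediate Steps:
F = 28596
Add(Mul(46652, Pow(Function('J')(-134, 8), -1)), Mul(F, Pow(-33349, -1))) = Add(Mul(46652, Pow(167, -1)), Mul(28596, Pow(-33349, -1))) = Add(Mul(46652, Rational(1, 167)), Mul(28596, Rational(-1, 33349))) = Add(Rational(46652, 167), Rational(-28596, 33349)) = Rational(1551022016, 5569283)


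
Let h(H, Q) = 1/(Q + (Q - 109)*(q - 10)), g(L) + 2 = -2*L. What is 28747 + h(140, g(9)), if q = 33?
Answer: 85867288/2987 ≈ 28747.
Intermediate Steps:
g(L) = -2 - 2*L
h(H, Q) = 1/(-2507 + 24*Q) (h(H, Q) = 1/(Q + (Q - 109)*(33 - 10)) = 1/(Q + (-109 + Q)*23) = 1/(Q + (-2507 + 23*Q)) = 1/(-2507 + 24*Q))
28747 + h(140, g(9)) = 28747 + 1/(-2507 + 24*(-2 - 2*9)) = 28747 + 1/(-2507 + 24*(-2 - 18)) = 28747 + 1/(-2507 + 24*(-20)) = 28747 + 1/(-2507 - 480) = 28747 + 1/(-2987) = 28747 - 1/2987 = 85867288/2987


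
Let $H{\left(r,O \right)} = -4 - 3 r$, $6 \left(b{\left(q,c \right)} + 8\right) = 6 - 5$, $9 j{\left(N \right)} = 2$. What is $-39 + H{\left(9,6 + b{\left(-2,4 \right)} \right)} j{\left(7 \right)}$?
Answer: $- \frac{413}{9} \approx -45.889$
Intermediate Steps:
$j{\left(N \right)} = \frac{2}{9}$ ($j{\left(N \right)} = \frac{1}{9} \cdot 2 = \frac{2}{9}$)
$b{\left(q,c \right)} = - \frac{47}{6}$ ($b{\left(q,c \right)} = -8 + \frac{6 - 5}{6} = -8 + \frac{1}{6} \cdot 1 = -8 + \frac{1}{6} = - \frac{47}{6}$)
$-39 + H{\left(9,6 + b{\left(-2,4 \right)} \right)} j{\left(7 \right)} = -39 + \left(-4 - 27\right) \frac{2}{9} = -39 - \frac{62}{9} = - \frac{413}{9}$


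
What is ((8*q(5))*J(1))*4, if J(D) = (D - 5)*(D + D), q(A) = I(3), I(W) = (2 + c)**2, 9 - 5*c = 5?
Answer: -50176/25 ≈ -2007.0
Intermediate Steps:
c = 4/5 (c = 9/5 - 1/5*5 = 9/5 - 1 = 4/5 ≈ 0.80000)
I(W) = 196/25 (I(W) = (2 + 4/5)**2 = (14/5)**2 = 196/25)
q(A) = 196/25
J(D) = 2*D*(-5 + D) (J(D) = (-5 + D)*(2*D) = 2*D*(-5 + D))
((8*q(5))*J(1))*4 = ((8*(196/25))*(2*1*(-5 + 1)))*4 = (1568*(2*1*(-4))/25)*4 = ((1568/25)*(-8))*4 = -12544/25*4 = -50176/25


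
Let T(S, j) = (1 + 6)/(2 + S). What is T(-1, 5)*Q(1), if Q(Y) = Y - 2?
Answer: -7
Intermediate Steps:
T(S, j) = 7/(2 + S)
Q(Y) = -2 + Y
T(-1, 5)*Q(1) = (7/(2 - 1))*(-2 + 1) = (7/1)*(-1) = (7*1)*(-1) = 7*(-1) = -7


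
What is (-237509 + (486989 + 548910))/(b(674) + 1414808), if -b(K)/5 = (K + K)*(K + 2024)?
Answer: -133065/2794952 ≈ -0.047609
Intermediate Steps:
b(K) = -10*K*(2024 + K) (b(K) = -5*(K + K)*(K + 2024) = -5*2*K*(2024 + K) = -10*K*(2024 + K))
(-237509 + (486989 + 548910))/(b(674) + 1414808) = (-237509 + (486989 + 548910))/(-10*674*(2024 + 674) + 1414808) = (-237509 + 1035899)/(-10*674*2698 + 1414808) = 798390/(-18184520 + 1414808) = 798390/(-16769712) = 798390*(-1/16769712) = -133065/2794952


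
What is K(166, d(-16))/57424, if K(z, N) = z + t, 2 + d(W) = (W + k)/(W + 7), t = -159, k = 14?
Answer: 7/57424 ≈ 0.00012190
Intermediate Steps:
d(W) = -2 + (14 + W)/(7 + W) (d(W) = -2 + (W + 14)/(W + 7) = -2 + (14 + W)/(7 + W))
K(z, N) = -159 + z (K(z, N) = z - 159 = -159 + z)
K(166, d(-16))/57424 = (-159 + 166)/57424 = 7*(1/57424) = 7/57424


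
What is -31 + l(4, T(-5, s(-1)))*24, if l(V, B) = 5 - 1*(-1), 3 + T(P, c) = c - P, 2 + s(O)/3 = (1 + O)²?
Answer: 113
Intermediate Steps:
s(O) = -6 + 3*(1 + O)²
T(P, c) = -3 + c - P (T(P, c) = -3 + (c - P) = -3 + c - P)
l(V, B) = 6 (l(V, B) = 5 + 1 = 6)
-31 + l(4, T(-5, s(-1)))*24 = -31 + 6*24 = -31 + 144 = 113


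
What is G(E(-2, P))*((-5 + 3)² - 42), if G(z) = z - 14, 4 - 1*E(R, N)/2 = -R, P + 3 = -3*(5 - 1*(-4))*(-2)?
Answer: 380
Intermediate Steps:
P = 51 (P = -3 - 3*(5 - 1*(-4))*(-2) = -3 - 3*(5 + 4)*(-2) = -3 - 3*9*(-2) = -3 - 27*(-2) = -3 + 54 = 51)
E(R, N) = 8 + 2*R (E(R, N) = 8 - (-2)*R = 8 + 2*R)
G(z) = -14 + z
G(E(-2, P))*((-5 + 3)² - 42) = (-14 + (8 + 2*(-2)))*((-5 + 3)² - 42) = (-14 + (8 - 4))*((-2)² - 42) = (-14 + 4)*(4 - 42) = -10*(-38) = 380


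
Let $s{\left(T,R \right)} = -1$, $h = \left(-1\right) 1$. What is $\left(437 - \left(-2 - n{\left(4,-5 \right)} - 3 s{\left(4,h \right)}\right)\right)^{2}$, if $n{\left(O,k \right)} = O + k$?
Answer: $189225$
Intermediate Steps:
$h = -1$
$\left(437 - \left(-2 - n{\left(4,-5 \right)} - 3 s{\left(4,h \right)}\right)\right)^{2} = \left(437 + \left(\left(2 + 3 \left(-1\right)\right) - - (4 - 5)\right)\right)^{2} = \left(437 + \left(\left(2 - 3\right) - \left(-1\right) \left(-1\right)\right)\right)^{2} = \left(437 - 2\right)^{2} = 435^{2} = 189225$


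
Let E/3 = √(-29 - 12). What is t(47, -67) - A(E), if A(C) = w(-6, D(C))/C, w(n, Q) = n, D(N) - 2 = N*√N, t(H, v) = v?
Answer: -67 - 2*I*√41/41 ≈ -67.0 - 0.31235*I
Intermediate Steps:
D(N) = 2 + N^(3/2) (D(N) = 2 + N*√N = 2 + N^(3/2))
E = 3*I*√41 (E = 3*√(-29 - 12) = 3*√(-41) = 3*(I*√41) = 3*I*√41 ≈ 19.209*I)
A(C) = -6/C
t(47, -67) - A(E) = -67 - (-6)/(3*I*√41) = -67 - (-6)*(-I*√41/123) = -67 - 2*I*√41/41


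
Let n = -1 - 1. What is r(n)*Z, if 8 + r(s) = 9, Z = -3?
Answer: -3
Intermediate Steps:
n = -2
r(s) = 1 (r(s) = -8 + 9 = 1)
r(n)*Z = 1*(-3) = -3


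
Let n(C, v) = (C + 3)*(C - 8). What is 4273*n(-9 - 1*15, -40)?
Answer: 2871456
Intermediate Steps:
n(C, v) = (-8 + C)*(3 + C) (n(C, v) = (3 + C)*(-8 + C) = (-8 + C)*(3 + C))
4273*n(-9 - 1*15, -40) = 4273*(-24 + (-9 - 1*15)² - 5*(-9 - 1*15)) = 4273*(-24 + (-9 - 15)² - 5*(-9 - 15)) = 4273*(-24 + (-24)² - 5*(-24)) = 4273*(-24 + 576 + 120) = 4273*672 = 2871456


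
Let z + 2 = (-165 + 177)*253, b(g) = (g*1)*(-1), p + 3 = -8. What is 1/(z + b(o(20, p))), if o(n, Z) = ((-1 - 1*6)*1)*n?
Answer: 1/3174 ≈ 0.00031506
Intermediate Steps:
p = -11 (p = -3 - 8 = -11)
o(n, Z) = -7*n (o(n, Z) = ((-1 - 6)*1)*n = (-7*1)*n = -7*n)
b(g) = -g (b(g) = g*(-1) = -g)
z = 3034 (z = -2 + (-165 + 177)*253 = -2 + 12*253 = -2 + 3036 = 3034)
1/(z + b(o(20, p))) = 1/(3034 - (-7)*20) = 1/(3034 - 1*(-140)) = 1/(3034 + 140) = 1/3174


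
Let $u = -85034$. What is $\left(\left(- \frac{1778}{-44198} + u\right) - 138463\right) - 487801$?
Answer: $- \frac{2245567659}{3157} \approx -7.113 \cdot 10^{5}$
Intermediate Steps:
$\left(\left(- \frac{1778}{-44198} + u\right) - 138463\right) - 487801 = \left(\left(- \frac{1778}{-44198} - 85034\right) - 138463\right) - 487801 = \left(\left(\left(-1778\right) \left(- \frac{1}{44198}\right) - 85034\right) - 138463\right) - 487801 = \left(\left(\frac{127}{3157} - 85034\right) - 138463\right) - 487801 = \left(- \frac{268452211}{3157} - 138463\right) - 487801 = - \frac{705579902}{3157} - 487801 = - \frac{2245567659}{3157}$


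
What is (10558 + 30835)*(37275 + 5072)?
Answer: 1752869371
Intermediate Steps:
(10558 + 30835)*(37275 + 5072) = 41393*42347 = 1752869371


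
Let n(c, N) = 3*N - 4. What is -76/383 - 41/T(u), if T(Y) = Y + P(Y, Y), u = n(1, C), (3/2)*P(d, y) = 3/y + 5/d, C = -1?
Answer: 317375/62429 ≈ 5.0838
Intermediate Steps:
P(d, y) = 2/y + 10/(3*d) (P(d, y) = 2*(3/y + 5/d)/3 = 2/y + 10/(3*d))
n(c, N) = -4 + 3*N
u = -7 (u = -4 + 3*(-1) = -4 - 3 = -7)
T(Y) = Y + 16/(3*Y) (T(Y) = Y + (2/Y + 10/(3*Y)) = Y + 16/(3*Y))
-76/383 - 41/T(u) = -76/383 - 41/(-7 + (16/3)/(-7)) = -76*1/383 - 41/(-7 + (16/3)*(-⅐)) = -76/383 - 41/(-7 - 16/21) = -76/383 - 41/(-163/21) = -76/383 - 41*(-21/163) = -76/383 + 861/163 = 317375/62429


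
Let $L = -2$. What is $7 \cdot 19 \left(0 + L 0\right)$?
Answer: $0$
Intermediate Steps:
$7 \cdot 19 \left(0 + L 0\right) = 7 \cdot 19 \left(0 - 0\right) = 133 \left(0 + 0\right) = 133 \cdot 0 = 0$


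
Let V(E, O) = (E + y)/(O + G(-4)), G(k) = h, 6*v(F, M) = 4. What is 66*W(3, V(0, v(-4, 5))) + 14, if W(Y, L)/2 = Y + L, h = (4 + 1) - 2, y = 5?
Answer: 590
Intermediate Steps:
h = 3 (h = 5 - 2 = 3)
v(F, M) = ⅔ (v(F, M) = (⅙)*4 = ⅔)
G(k) = 3
V(E, O) = (5 + E)/(3 + O) (V(E, O) = (E + 5)/(O + 3) = (5 + E)/(3 + O))
W(Y, L) = 2*L + 2*Y (W(Y, L) = 2*(Y + L) = 2*(L + Y) = 2*L + 2*Y)
66*W(3, V(0, v(-4, 5))) + 14 = 66*(2*((5 + 0)/(3 + ⅔)) + 2*3) + 14 = 66*(2*(5/(11/3)) + 6) + 14 = 66*(2*((3/11)*5) + 6) + 14 = 66*(2*(15/11) + 6) + 14 = 66*(30/11 + 6) + 14 = 66*(96/11) + 14 = 576 + 14 = 590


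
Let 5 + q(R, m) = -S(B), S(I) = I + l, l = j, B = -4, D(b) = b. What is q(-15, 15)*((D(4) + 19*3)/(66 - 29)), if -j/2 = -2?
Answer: -305/37 ≈ -8.2432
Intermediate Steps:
j = 4 (j = -2*(-2) = 4)
l = 4
S(I) = 4 + I (S(I) = I + 4 = 4 + I)
q(R, m) = -5 (q(R, m) = -5 - (4 - 4) = -5 - 1*0 = -5 + 0 = -5)
q(-15, 15)*((D(4) + 19*3)/(66 - 29)) = -5*(4 + 19*3)/(66 - 29) = -5*(4 + 57)/37 = -305/37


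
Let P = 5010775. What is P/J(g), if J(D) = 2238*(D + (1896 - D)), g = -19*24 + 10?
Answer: 5010775/4243248 ≈ 1.1809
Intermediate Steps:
g = -446 (g = -456 + 10 = -446)
J(D) = 4243248 (J(D) = 2238*1896 = 4243248)
P/J(g) = 5010775/4243248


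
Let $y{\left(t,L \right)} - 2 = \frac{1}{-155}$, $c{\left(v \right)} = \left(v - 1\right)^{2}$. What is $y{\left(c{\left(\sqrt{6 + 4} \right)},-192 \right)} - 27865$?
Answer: $- \frac{4318766}{155} \approx -27863.0$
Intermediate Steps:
$c{\left(v \right)} = \left(-1 + v\right)^{2}$
$y{\left(t,L \right)} = \frac{309}{155}$ ($y{\left(t,L \right)} = 2 + \frac{1}{-155} = 2 - \frac{1}{155} = \frac{309}{155}$)
$y{\left(c{\left(\sqrt{6 + 4} \right)},-192 \right)} - 27865 = \frac{309}{155} - 27865 = - \frac{4318766}{155}$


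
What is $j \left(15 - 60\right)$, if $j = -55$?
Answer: $2475$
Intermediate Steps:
$j \left(15 - 60\right) = - 55 \left(15 - 60\right) = \left(-55\right) \left(-45\right) = 2475$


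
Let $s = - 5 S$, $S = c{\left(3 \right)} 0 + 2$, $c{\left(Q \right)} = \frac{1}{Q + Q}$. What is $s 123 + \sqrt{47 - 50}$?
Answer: $-1230 + i \sqrt{3} \approx -1230.0 + 1.732 i$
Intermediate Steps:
$c{\left(Q \right)} = \frac{1}{2 Q}$
$S = 2$ ($S = \frac{1}{2 \cdot 3} \cdot 0 + 2 = \frac{1}{2} \cdot \frac{1}{3} \cdot 0 + 2 = \frac{1}{6} \cdot 0 + 2 = 0 + 2 = 2$)
$s = -10$ ($s = \left(-5\right) 2 = -10$)
$s 123 + \sqrt{47 - 50} = \left(-10\right) 123 + \sqrt{47 - 50} = -1230 + \sqrt{-3} = -1230 + i \sqrt{3}$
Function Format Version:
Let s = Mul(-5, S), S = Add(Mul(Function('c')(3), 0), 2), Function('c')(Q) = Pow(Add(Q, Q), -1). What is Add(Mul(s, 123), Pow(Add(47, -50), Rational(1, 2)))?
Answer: Add(-1230, Mul(I, Pow(3, Rational(1, 2)))) ≈ Add(-1230.0, Mul(1.7320, I))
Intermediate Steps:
Function('c')(Q) = Mul(Rational(1, 2), Pow(Q, -1)) (Function('c')(Q) = Pow(Mul(2, Q), -1) = Mul(Rational(1, 2), Pow(Q, -1)))
S = 2 (S = Add(Mul(Mul(Rational(1, 2), Pow(3, -1)), 0), 2) = Add(Mul(Mul(Rational(1, 2), Rational(1, 3)), 0), 2) = Add(Mul(Rational(1, 6), 0), 2) = Add(0, 2) = 2)
s = -10 (s = Mul(-5, 2) = -10)
Add(Mul(s, 123), Pow(Add(47, -50), Rational(1, 2))) = Add(Mul(-10, 123), Pow(Add(47, -50), Rational(1, 2))) = Add(-1230, Pow(-3, Rational(1, 2))) = Add(-1230, Mul(I, Pow(3, Rational(1, 2))))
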